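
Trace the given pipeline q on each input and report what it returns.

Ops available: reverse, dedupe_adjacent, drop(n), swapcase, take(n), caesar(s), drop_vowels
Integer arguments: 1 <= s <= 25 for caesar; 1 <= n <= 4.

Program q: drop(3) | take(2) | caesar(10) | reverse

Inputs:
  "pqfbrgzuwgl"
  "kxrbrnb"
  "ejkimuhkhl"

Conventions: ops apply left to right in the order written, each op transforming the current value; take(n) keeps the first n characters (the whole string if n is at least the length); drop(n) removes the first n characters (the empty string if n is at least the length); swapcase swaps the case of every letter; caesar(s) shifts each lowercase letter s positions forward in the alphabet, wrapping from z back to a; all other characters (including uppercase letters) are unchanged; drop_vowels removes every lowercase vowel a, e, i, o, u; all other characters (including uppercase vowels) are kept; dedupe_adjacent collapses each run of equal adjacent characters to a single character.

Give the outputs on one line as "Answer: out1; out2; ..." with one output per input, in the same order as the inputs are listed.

"bl"; "bl"; "ws"

Execution, op by op:
  "pqfbrgzuwgl" -> "brgzuwgl" -> "br" -> "lb" -> "bl"
  "kxrbrnb" -> "brnb" -> "br" -> "lb" -> "bl"
  "ejkimuhkhl" -> "imuhkhl" -> "im" -> "sw" -> "ws"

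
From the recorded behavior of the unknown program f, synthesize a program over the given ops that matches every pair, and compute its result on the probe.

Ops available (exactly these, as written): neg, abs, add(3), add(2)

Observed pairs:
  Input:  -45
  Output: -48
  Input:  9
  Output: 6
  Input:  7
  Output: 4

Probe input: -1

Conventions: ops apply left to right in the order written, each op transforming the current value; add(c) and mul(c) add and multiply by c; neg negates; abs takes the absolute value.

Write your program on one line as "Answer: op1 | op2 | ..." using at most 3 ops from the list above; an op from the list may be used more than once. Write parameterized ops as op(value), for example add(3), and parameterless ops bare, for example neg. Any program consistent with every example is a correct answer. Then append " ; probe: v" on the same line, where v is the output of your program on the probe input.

neg | add(3) | neg ; probe: -4

Check, running the answer program on each example:
  -45 -> 45 -> 48 -> -48
  9 -> -9 -> -6 -> 6
  7 -> -7 -> -4 -> 4
  probe: -1 -> 1 -> 4 -> -4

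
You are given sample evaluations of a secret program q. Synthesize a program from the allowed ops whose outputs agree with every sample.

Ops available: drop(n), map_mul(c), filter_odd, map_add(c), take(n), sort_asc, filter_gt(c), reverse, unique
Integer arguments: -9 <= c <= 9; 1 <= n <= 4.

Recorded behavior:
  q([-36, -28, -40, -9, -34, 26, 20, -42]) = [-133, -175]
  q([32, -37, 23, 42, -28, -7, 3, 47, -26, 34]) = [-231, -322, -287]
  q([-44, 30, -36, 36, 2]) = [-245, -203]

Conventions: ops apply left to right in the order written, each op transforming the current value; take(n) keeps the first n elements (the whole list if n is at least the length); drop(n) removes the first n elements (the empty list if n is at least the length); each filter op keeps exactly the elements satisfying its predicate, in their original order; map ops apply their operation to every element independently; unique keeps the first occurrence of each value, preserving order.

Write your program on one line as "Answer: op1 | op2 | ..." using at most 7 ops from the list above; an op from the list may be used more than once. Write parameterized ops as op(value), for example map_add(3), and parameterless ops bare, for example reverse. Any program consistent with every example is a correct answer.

drop(1) | reverse | filter_gt(6) | take(3) | map_add(-1) | map_mul(-7)

Check, running the answer program on each example:
  [-36, -28, -40, -9, -34, 26, 20, -42] -> [-28, -40, -9, -34, 26, 20, -42] -> [-42, 20, 26, -34, -9, -40, -28] -> [20, 26] -> [20, 26] -> [19, 25] -> [-133, -175]
  [32, -37, 23, 42, -28, -7, 3, 47, -26, 34] -> [-37, 23, 42, -28, -7, 3, 47, -26, 34] -> [34, -26, 47, 3, -7, -28, 42, 23, -37] -> [34, 47, 42, 23] -> [34, 47, 42] -> [33, 46, 41] -> [-231, -322, -287]
  [-44, 30, -36, 36, 2] -> [30, -36, 36, 2] -> [2, 36, -36, 30] -> [36, 30] -> [36, 30] -> [35, 29] -> [-245, -203]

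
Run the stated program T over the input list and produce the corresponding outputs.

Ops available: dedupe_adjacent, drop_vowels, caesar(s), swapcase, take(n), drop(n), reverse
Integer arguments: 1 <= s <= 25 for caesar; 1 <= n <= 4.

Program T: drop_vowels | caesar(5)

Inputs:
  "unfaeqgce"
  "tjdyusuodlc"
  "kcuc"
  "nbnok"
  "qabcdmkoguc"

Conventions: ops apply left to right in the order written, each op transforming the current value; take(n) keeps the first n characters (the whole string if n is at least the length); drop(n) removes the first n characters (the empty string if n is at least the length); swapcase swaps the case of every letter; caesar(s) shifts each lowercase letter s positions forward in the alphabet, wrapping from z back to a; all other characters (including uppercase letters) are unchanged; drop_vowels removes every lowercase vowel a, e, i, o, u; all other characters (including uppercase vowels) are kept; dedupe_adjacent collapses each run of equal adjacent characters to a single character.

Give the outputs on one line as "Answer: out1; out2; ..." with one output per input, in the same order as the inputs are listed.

"skvlh"; "yoidxiqh"; "phh"; "sgsp"; "vghirplh"

Execution, op by op:
  "unfaeqgce" -> "nfqgc" -> "skvlh"
  "tjdyusuodlc" -> "tjdysdlc" -> "yoidxiqh"
  "kcuc" -> "kcc" -> "phh"
  "nbnok" -> "nbnk" -> "sgsp"
  "qabcdmkoguc" -> "qbcdmkgc" -> "vghirplh"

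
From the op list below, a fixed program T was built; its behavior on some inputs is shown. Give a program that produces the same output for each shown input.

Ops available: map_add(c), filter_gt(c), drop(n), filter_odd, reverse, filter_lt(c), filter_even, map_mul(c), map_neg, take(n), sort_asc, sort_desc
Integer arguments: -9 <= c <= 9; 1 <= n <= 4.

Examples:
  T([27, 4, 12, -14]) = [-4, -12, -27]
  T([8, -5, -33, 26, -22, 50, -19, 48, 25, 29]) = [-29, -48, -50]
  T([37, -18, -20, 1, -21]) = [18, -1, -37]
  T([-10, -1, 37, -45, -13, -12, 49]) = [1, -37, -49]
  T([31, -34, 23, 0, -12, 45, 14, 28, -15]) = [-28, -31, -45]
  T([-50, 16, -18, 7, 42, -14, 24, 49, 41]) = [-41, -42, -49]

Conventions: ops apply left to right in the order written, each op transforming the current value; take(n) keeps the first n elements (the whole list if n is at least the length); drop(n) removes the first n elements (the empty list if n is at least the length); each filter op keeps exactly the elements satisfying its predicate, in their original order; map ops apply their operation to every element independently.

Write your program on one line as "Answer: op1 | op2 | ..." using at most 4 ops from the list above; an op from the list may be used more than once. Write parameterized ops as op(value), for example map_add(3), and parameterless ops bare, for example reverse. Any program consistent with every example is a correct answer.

sort_desc | take(3) | map_neg | sort_desc

Check, running the answer program on each example:
  [27, 4, 12, -14] -> [27, 12, 4, -14] -> [27, 12, 4] -> [-27, -12, -4] -> [-4, -12, -27]
  [8, -5, -33, 26, -22, 50, -19, 48, 25, 29] -> [50, 48, 29, 26, 25, 8, -5, -19, -22, -33] -> [50, 48, 29] -> [-50, -48, -29] -> [-29, -48, -50]
  [37, -18, -20, 1, -21] -> [37, 1, -18, -20, -21] -> [37, 1, -18] -> [-37, -1, 18] -> [18, -1, -37]
  [-10, -1, 37, -45, -13, -12, 49] -> [49, 37, -1, -10, -12, -13, -45] -> [49, 37, -1] -> [-49, -37, 1] -> [1, -37, -49]
  [31, -34, 23, 0, -12, 45, 14, 28, -15] -> [45, 31, 28, 23, 14, 0, -12, -15, -34] -> [45, 31, 28] -> [-45, -31, -28] -> [-28, -31, -45]
  [-50, 16, -18, 7, 42, -14, 24, 49, 41] -> [49, 42, 41, 24, 16, 7, -14, -18, -50] -> [49, 42, 41] -> [-49, -42, -41] -> [-41, -42, -49]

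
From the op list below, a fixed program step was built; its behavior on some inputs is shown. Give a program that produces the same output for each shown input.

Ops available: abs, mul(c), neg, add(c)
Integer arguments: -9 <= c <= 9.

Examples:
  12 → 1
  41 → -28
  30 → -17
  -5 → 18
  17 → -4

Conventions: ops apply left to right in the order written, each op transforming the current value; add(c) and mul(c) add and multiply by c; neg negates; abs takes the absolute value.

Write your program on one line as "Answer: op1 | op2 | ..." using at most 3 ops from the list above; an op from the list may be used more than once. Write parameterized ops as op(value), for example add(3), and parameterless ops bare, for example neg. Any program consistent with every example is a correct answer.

mul(-1) | add(7) | add(6)

Check, running the answer program on each example:
  12 -> -12 -> -5 -> 1
  41 -> -41 -> -34 -> -28
  30 -> -30 -> -23 -> -17
  -5 -> 5 -> 12 -> 18
  17 -> -17 -> -10 -> -4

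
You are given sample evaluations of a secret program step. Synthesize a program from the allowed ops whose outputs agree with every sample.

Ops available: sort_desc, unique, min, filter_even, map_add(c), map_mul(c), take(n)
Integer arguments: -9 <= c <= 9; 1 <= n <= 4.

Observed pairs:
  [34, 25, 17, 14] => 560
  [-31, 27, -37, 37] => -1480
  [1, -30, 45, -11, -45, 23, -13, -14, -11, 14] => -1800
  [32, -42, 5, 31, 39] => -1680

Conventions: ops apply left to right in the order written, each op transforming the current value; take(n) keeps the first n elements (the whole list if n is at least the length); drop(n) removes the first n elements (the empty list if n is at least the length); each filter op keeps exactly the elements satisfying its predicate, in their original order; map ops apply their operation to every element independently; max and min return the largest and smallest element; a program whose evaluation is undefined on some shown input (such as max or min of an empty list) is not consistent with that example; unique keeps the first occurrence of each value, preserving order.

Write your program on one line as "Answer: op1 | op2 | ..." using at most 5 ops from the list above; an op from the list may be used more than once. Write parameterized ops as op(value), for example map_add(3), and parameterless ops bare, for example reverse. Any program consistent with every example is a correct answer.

unique | map_mul(-8) | sort_desc | map_mul(-5) | min

Check, running the answer program on each example:
  [34, 25, 17, 14] -> [34, 25, 17, 14] -> [-272, -200, -136, -112] -> [-112, -136, -200, -272] -> [560, 680, 1000, 1360] -> 560
  [-31, 27, -37, 37] -> [-31, 27, -37, 37] -> [248, -216, 296, -296] -> [296, 248, -216, -296] -> [-1480, -1240, 1080, 1480] -> -1480
  [1, -30, 45, -11, -45, 23, -13, -14, -11, 14] -> [1, -30, 45, -11, -45, 23, -13, -14, 14] -> [-8, 240, -360, 88, 360, -184, 104, 112, -112] -> [360, 240, 112, 104, 88, -8, -112, -184, -360] -> [-1800, -1200, -560, -520, -440, 40, 560, 920, 1800] -> -1800
  [32, -42, 5, 31, 39] -> [32, -42, 5, 31, 39] -> [-256, 336, -40, -248, -312] -> [336, -40, -248, -256, -312] -> [-1680, 200, 1240, 1280, 1560] -> -1680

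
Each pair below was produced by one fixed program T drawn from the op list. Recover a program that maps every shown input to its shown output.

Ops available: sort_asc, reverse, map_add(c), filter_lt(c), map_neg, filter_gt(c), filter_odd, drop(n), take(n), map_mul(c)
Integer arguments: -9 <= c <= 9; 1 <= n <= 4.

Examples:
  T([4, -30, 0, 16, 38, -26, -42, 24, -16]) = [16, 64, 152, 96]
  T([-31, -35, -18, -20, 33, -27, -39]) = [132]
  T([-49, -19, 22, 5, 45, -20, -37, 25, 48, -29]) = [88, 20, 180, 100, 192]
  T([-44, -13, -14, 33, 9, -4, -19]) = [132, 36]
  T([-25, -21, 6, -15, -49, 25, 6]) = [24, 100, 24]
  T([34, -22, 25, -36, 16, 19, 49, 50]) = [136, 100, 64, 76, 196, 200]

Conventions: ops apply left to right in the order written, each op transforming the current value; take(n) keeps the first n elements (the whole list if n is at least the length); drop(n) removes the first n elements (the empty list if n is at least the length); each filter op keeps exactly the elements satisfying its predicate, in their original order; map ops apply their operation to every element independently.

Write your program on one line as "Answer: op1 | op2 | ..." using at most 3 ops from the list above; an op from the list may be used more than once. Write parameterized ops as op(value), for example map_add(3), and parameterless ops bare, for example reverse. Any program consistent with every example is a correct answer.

map_mul(4) | filter_gt(1)

Check, running the answer program on each example:
  [4, -30, 0, 16, 38, -26, -42, 24, -16] -> [16, -120, 0, 64, 152, -104, -168, 96, -64] -> [16, 64, 152, 96]
  [-31, -35, -18, -20, 33, -27, -39] -> [-124, -140, -72, -80, 132, -108, -156] -> [132]
  [-49, -19, 22, 5, 45, -20, -37, 25, 48, -29] -> [-196, -76, 88, 20, 180, -80, -148, 100, 192, -116] -> [88, 20, 180, 100, 192]
  [-44, -13, -14, 33, 9, -4, -19] -> [-176, -52, -56, 132, 36, -16, -76] -> [132, 36]
  [-25, -21, 6, -15, -49, 25, 6] -> [-100, -84, 24, -60, -196, 100, 24] -> [24, 100, 24]
  [34, -22, 25, -36, 16, 19, 49, 50] -> [136, -88, 100, -144, 64, 76, 196, 200] -> [136, 100, 64, 76, 196, 200]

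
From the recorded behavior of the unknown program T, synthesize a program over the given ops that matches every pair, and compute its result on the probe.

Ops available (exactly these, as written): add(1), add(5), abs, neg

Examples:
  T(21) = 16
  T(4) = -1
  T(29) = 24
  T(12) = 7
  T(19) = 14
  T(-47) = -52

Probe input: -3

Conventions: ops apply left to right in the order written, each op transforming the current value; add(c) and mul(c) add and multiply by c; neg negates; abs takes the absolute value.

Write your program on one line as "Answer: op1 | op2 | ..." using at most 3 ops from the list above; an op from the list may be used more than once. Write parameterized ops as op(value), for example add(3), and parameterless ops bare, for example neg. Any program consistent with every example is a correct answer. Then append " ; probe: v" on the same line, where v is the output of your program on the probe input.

neg | add(5) | neg ; probe: -8

Check, running the answer program on each example:
  21 -> -21 -> -16 -> 16
  4 -> -4 -> 1 -> -1
  29 -> -29 -> -24 -> 24
  12 -> -12 -> -7 -> 7
  19 -> -19 -> -14 -> 14
  -47 -> 47 -> 52 -> -52
  probe: -3 -> 3 -> 8 -> -8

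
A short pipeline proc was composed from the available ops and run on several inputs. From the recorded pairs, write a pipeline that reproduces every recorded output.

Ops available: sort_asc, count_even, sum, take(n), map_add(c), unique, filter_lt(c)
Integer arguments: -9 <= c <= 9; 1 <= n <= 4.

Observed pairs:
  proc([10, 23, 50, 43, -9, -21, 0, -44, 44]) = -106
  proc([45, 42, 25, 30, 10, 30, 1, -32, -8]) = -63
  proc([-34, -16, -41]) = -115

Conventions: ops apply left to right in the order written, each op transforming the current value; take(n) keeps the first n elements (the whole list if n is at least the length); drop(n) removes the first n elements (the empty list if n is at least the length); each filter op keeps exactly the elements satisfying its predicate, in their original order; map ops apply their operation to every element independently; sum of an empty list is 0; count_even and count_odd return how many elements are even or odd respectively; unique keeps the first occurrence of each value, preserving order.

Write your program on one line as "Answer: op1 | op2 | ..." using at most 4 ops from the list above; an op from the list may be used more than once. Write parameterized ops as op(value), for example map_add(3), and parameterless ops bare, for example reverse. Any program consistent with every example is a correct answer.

filter_lt(6) | sort_asc | map_add(-8) | sum

Check, running the answer program on each example:
  [10, 23, 50, 43, -9, -21, 0, -44, 44] -> [-9, -21, 0, -44] -> [-44, -21, -9, 0] -> [-52, -29, -17, -8] -> -106
  [45, 42, 25, 30, 10, 30, 1, -32, -8] -> [1, -32, -8] -> [-32, -8, 1] -> [-40, -16, -7] -> -63
  [-34, -16, -41] -> [-34, -16, -41] -> [-41, -34, -16] -> [-49, -42, -24] -> -115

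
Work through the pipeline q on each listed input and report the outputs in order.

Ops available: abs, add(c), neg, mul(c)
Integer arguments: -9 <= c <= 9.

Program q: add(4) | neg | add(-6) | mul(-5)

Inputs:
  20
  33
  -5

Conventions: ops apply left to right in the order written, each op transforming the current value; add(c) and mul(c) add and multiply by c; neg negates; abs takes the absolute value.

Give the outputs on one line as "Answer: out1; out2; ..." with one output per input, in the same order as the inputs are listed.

150; 215; 25

Execution, op by op:
  20 -> 24 -> -24 -> -30 -> 150
  33 -> 37 -> -37 -> -43 -> 215
  -5 -> -1 -> 1 -> -5 -> 25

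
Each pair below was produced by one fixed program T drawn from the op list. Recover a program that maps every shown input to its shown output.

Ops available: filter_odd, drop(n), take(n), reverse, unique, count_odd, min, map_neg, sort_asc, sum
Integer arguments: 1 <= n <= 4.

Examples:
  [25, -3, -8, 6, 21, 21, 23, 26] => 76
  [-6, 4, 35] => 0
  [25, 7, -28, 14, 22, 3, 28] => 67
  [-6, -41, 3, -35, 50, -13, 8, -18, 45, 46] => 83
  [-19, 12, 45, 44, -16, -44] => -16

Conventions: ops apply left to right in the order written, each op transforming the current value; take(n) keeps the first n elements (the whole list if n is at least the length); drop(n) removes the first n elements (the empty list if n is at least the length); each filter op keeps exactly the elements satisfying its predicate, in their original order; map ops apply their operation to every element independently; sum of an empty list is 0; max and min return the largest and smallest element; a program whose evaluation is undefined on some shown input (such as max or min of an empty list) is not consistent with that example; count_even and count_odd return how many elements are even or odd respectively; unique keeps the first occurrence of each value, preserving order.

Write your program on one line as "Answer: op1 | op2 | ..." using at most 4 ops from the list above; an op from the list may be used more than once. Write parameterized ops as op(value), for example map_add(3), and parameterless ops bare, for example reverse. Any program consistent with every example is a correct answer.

drop(3) | unique | sum

Check, running the answer program on each example:
  [25, -3, -8, 6, 21, 21, 23, 26] -> [6, 21, 21, 23, 26] -> [6, 21, 23, 26] -> 76
  [-6, 4, 35] -> [] -> [] -> 0
  [25, 7, -28, 14, 22, 3, 28] -> [14, 22, 3, 28] -> [14, 22, 3, 28] -> 67
  [-6, -41, 3, -35, 50, -13, 8, -18, 45, 46] -> [-35, 50, -13, 8, -18, 45, 46] -> [-35, 50, -13, 8, -18, 45, 46] -> 83
  [-19, 12, 45, 44, -16, -44] -> [44, -16, -44] -> [44, -16, -44] -> -16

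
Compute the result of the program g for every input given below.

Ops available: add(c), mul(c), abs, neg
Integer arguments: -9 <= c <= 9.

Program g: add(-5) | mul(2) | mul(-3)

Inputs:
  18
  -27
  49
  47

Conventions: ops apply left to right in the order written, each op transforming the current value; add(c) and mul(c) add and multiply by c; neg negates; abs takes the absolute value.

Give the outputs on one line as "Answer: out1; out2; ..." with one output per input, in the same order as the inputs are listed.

Execution, op by op:
  18 -> 13 -> 26 -> -78
  -27 -> -32 -> -64 -> 192
  49 -> 44 -> 88 -> -264
  47 -> 42 -> 84 -> -252

-78; 192; -264; -252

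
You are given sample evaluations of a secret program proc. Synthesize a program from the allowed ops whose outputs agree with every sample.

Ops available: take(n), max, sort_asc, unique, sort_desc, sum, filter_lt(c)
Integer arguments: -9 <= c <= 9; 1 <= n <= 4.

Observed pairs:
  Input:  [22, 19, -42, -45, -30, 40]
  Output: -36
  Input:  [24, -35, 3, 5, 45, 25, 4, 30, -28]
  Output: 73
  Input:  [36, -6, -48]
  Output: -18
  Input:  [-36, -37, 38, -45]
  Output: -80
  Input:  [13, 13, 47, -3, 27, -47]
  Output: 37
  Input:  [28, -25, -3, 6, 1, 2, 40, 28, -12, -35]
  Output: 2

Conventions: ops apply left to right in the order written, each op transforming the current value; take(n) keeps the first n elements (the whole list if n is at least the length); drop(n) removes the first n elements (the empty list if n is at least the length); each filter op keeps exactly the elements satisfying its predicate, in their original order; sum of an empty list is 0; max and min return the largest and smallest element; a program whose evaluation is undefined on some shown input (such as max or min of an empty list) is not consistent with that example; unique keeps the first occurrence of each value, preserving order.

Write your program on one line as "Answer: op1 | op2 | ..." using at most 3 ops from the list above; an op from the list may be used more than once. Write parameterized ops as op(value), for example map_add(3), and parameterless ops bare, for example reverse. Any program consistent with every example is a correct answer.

unique | sum

Check, running the answer program on each example:
  [22, 19, -42, -45, -30, 40] -> [22, 19, -42, -45, -30, 40] -> -36
  [24, -35, 3, 5, 45, 25, 4, 30, -28] -> [24, -35, 3, 5, 45, 25, 4, 30, -28] -> 73
  [36, -6, -48] -> [36, -6, -48] -> -18
  [-36, -37, 38, -45] -> [-36, -37, 38, -45] -> -80
  [13, 13, 47, -3, 27, -47] -> [13, 47, -3, 27, -47] -> 37
  [28, -25, -3, 6, 1, 2, 40, 28, -12, -35] -> [28, -25, -3, 6, 1, 2, 40, -12, -35] -> 2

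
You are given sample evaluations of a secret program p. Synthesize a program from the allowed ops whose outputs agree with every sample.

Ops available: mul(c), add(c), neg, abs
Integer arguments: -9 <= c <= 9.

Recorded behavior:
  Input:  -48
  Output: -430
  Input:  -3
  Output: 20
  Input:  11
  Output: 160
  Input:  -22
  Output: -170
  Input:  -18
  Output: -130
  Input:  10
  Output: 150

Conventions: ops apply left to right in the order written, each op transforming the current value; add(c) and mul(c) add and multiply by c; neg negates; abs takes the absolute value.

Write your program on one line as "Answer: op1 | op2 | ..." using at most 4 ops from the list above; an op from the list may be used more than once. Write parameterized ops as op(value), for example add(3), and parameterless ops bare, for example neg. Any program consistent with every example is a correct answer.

add(5) | mul(2) | mul(5)

Check, running the answer program on each example:
  -48 -> -43 -> -86 -> -430
  -3 -> 2 -> 4 -> 20
  11 -> 16 -> 32 -> 160
  -22 -> -17 -> -34 -> -170
  -18 -> -13 -> -26 -> -130
  10 -> 15 -> 30 -> 150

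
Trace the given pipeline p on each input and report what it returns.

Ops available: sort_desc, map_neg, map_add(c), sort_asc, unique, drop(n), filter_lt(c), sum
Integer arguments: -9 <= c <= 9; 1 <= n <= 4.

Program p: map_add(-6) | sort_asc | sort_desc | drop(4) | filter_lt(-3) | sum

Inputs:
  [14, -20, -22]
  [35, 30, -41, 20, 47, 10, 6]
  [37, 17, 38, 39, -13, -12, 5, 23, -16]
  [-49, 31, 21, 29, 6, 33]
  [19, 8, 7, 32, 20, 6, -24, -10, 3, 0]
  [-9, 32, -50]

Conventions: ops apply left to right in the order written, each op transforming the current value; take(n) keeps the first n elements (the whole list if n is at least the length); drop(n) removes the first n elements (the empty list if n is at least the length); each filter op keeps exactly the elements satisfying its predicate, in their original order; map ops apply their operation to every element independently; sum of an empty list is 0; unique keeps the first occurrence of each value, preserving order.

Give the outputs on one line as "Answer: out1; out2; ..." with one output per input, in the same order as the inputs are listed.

Execution, op by op:
  [14, -20, -22] -> [8, -26, -28] -> [-28, -26, 8] -> [8, -26, -28] -> [] -> [] -> 0
  [35, 30, -41, 20, 47, 10, 6] -> [29, 24, -47, 14, 41, 4, 0] -> [-47, 0, 4, 14, 24, 29, 41] -> [41, 29, 24, 14, 4, 0, -47] -> [4, 0, -47] -> [-47] -> -47
  [37, 17, 38, 39, -13, -12, 5, 23, -16] -> [31, 11, 32, 33, -19, -18, -1, 17, -22] -> [-22, -19, -18, -1, 11, 17, 31, 32, 33] -> [33, 32, 31, 17, 11, -1, -18, -19, -22] -> [11, -1, -18, -19, -22] -> [-18, -19, -22] -> -59
  [-49, 31, 21, 29, 6, 33] -> [-55, 25, 15, 23, 0, 27] -> [-55, 0, 15, 23, 25, 27] -> [27, 25, 23, 15, 0, -55] -> [0, -55] -> [-55] -> -55
  [19, 8, 7, 32, 20, 6, -24, -10, 3, 0] -> [13, 2, 1, 26, 14, 0, -30, -16, -3, -6] -> [-30, -16, -6, -3, 0, 1, 2, 13, 14, 26] -> [26, 14, 13, 2, 1, 0, -3, -6, -16, -30] -> [1, 0, -3, -6, -16, -30] -> [-6, -16, -30] -> -52
  [-9, 32, -50] -> [-15, 26, -56] -> [-56, -15, 26] -> [26, -15, -56] -> [] -> [] -> 0

0; -47; -59; -55; -52; 0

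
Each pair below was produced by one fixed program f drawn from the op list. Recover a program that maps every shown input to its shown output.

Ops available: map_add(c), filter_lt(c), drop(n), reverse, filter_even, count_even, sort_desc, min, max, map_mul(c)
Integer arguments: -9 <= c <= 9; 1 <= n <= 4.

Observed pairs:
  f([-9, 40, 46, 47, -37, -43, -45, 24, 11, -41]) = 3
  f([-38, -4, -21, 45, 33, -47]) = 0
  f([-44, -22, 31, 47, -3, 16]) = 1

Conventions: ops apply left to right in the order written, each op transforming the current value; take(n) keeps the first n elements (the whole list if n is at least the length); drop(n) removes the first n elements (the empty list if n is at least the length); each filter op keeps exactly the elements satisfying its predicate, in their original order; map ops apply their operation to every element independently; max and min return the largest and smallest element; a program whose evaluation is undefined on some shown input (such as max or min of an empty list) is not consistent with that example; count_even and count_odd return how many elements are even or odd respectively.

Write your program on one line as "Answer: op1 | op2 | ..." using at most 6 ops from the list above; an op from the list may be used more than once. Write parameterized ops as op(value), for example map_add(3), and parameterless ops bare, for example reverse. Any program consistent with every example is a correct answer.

map_mul(-1) | filter_lt(2) | filter_even | map_mul(-9) | count_even

Check, running the answer program on each example:
  [-9, 40, 46, 47, -37, -43, -45, 24, 11, -41] -> [9, -40, -46, -47, 37, 43, 45, -24, -11, 41] -> [-40, -46, -47, -24, -11] -> [-40, -46, -24] -> [360, 414, 216] -> 3
  [-38, -4, -21, 45, 33, -47] -> [38, 4, 21, -45, -33, 47] -> [-45, -33] -> [] -> [] -> 0
  [-44, -22, 31, 47, -3, 16] -> [44, 22, -31, -47, 3, -16] -> [-31, -47, -16] -> [-16] -> [144] -> 1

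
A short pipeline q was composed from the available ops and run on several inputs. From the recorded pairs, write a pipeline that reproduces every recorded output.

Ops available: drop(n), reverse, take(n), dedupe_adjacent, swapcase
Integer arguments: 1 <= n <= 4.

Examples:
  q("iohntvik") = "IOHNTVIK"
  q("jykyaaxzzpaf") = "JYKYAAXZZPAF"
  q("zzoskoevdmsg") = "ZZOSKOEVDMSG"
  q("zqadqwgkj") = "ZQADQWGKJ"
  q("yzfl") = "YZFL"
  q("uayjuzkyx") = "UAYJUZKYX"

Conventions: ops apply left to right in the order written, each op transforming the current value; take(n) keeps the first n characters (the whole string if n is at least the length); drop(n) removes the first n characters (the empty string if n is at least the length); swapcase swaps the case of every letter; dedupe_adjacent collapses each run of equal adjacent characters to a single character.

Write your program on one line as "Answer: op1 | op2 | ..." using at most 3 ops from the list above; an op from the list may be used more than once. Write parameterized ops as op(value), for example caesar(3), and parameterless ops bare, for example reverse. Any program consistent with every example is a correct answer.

reverse | swapcase | reverse

Check, running the answer program on each example:
  "iohntvik" -> "kivtnhoi" -> "KIVTNHOI" -> "IOHNTVIK"
  "jykyaaxzzpaf" -> "fapzzxaaykyj" -> "FAPZZXAAYKYJ" -> "JYKYAAXZZPAF"
  "zzoskoevdmsg" -> "gsmdveoksozz" -> "GSMDVEOKSOZZ" -> "ZZOSKOEVDMSG"
  "zqadqwgkj" -> "jkgwqdaqz" -> "JKGWQDAQZ" -> "ZQADQWGKJ"
  "yzfl" -> "lfzy" -> "LFZY" -> "YZFL"
  "uayjuzkyx" -> "xykzujyau" -> "XYKZUJYAU" -> "UAYJUZKYX"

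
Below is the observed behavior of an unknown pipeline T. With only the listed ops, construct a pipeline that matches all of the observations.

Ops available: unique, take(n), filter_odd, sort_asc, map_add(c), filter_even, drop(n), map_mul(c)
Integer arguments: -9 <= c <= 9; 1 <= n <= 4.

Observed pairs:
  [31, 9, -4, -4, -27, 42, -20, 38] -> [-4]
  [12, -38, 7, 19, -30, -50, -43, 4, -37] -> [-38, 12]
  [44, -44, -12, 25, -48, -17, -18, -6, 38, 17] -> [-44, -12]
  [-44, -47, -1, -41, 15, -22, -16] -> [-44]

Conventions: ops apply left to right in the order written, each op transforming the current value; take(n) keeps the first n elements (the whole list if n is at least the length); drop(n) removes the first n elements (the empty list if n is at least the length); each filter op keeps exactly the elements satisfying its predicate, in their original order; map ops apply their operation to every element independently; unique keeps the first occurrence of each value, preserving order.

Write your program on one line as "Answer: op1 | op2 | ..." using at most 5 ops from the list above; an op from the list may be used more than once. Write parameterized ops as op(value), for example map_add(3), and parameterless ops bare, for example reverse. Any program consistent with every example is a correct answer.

take(4) | sort_asc | unique | filter_even | take(2)

Check, running the answer program on each example:
  [31, 9, -4, -4, -27, 42, -20, 38] -> [31, 9, -4, -4] -> [-4, -4, 9, 31] -> [-4, 9, 31] -> [-4] -> [-4]
  [12, -38, 7, 19, -30, -50, -43, 4, -37] -> [12, -38, 7, 19] -> [-38, 7, 12, 19] -> [-38, 7, 12, 19] -> [-38, 12] -> [-38, 12]
  [44, -44, -12, 25, -48, -17, -18, -6, 38, 17] -> [44, -44, -12, 25] -> [-44, -12, 25, 44] -> [-44, -12, 25, 44] -> [-44, -12, 44] -> [-44, -12]
  [-44, -47, -1, -41, 15, -22, -16] -> [-44, -47, -1, -41] -> [-47, -44, -41, -1] -> [-47, -44, -41, -1] -> [-44] -> [-44]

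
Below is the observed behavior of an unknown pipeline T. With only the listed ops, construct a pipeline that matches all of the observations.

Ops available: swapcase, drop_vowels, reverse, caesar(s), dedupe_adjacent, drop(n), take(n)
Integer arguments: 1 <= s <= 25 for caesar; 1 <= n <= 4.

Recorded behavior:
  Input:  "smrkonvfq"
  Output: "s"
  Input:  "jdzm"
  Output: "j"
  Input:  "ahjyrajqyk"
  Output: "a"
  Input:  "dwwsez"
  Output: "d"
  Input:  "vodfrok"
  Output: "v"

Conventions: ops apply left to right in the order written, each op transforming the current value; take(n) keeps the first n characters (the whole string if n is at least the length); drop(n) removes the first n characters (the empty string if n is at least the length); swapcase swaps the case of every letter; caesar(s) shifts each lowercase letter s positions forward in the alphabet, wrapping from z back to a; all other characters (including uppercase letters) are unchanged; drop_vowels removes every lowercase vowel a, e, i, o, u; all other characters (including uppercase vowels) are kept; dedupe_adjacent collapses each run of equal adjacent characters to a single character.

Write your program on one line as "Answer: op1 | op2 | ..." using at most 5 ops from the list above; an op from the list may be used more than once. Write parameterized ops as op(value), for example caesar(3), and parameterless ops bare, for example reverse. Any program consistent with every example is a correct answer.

take(4) | reverse | drop(1) | drop(2)

Check, running the answer program on each example:
  "smrkonvfq" -> "smrk" -> "krms" -> "rms" -> "s"
  "jdzm" -> "jdzm" -> "mzdj" -> "zdj" -> "j"
  "ahjyrajqyk" -> "ahjy" -> "yjha" -> "jha" -> "a"
  "dwwsez" -> "dwws" -> "swwd" -> "wwd" -> "d"
  "vodfrok" -> "vodf" -> "fdov" -> "dov" -> "v"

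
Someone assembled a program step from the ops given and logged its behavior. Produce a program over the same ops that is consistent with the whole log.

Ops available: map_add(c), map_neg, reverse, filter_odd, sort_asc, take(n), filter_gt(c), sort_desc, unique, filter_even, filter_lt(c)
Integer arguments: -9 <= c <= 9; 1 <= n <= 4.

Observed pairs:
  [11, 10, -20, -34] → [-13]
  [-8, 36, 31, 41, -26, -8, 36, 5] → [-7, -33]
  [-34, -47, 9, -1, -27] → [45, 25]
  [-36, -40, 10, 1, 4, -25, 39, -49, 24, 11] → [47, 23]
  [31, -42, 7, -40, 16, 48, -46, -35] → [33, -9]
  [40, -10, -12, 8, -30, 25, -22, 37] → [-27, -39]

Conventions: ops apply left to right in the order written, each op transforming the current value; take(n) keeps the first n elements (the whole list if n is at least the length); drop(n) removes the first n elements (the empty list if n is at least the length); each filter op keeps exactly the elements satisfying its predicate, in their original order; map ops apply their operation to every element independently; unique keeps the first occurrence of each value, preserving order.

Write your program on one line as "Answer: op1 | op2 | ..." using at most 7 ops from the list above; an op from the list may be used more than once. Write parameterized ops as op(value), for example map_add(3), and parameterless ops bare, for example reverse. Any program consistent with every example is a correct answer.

map_add(-1) | sort_asc | map_neg | filter_even | take(2) | map_add(-3)

Check, running the answer program on each example:
  [11, 10, -20, -34] -> [10, 9, -21, -35] -> [-35, -21, 9, 10] -> [35, 21, -9, -10] -> [-10] -> [-10] -> [-13]
  [-8, 36, 31, 41, -26, -8, 36, 5] -> [-9, 35, 30, 40, -27, -9, 35, 4] -> [-27, -9, -9, 4, 30, 35, 35, 40] -> [27, 9, 9, -4, -30, -35, -35, -40] -> [-4, -30, -40] -> [-4, -30] -> [-7, -33]
  [-34, -47, 9, -1, -27] -> [-35, -48, 8, -2, -28] -> [-48, -35, -28, -2, 8] -> [48, 35, 28, 2, -8] -> [48, 28, 2, -8] -> [48, 28] -> [45, 25]
  [-36, -40, 10, 1, 4, -25, 39, -49, 24, 11] -> [-37, -41, 9, 0, 3, -26, 38, -50, 23, 10] -> [-50, -41, -37, -26, 0, 3, 9, 10, 23, 38] -> [50, 41, 37, 26, 0, -3, -9, -10, -23, -38] -> [50, 26, 0, -10, -38] -> [50, 26] -> [47, 23]
  [31, -42, 7, -40, 16, 48, -46, -35] -> [30, -43, 6, -41, 15, 47, -47, -36] -> [-47, -43, -41, -36, 6, 15, 30, 47] -> [47, 43, 41, 36, -6, -15, -30, -47] -> [36, -6, -30] -> [36, -6] -> [33, -9]
  [40, -10, -12, 8, -30, 25, -22, 37] -> [39, -11, -13, 7, -31, 24, -23, 36] -> [-31, -23, -13, -11, 7, 24, 36, 39] -> [31, 23, 13, 11, -7, -24, -36, -39] -> [-24, -36] -> [-24, -36] -> [-27, -39]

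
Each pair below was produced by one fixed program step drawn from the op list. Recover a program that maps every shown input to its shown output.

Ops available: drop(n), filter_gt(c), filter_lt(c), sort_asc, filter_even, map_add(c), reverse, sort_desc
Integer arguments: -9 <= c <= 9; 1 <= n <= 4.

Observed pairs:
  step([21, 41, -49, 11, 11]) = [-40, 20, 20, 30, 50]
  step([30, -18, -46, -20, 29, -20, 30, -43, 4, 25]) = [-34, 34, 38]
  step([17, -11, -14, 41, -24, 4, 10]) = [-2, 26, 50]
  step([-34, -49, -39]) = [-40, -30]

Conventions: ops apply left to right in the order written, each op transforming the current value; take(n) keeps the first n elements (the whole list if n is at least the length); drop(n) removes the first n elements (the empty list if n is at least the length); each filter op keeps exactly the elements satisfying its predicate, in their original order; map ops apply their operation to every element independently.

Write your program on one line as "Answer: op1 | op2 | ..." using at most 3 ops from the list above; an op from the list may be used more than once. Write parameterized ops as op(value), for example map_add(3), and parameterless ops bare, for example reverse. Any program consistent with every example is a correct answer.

sort_asc | map_add(9) | filter_even

Check, running the answer program on each example:
  [21, 41, -49, 11, 11] -> [-49, 11, 11, 21, 41] -> [-40, 20, 20, 30, 50] -> [-40, 20, 20, 30, 50]
  [30, -18, -46, -20, 29, -20, 30, -43, 4, 25] -> [-46, -43, -20, -20, -18, 4, 25, 29, 30, 30] -> [-37, -34, -11, -11, -9, 13, 34, 38, 39, 39] -> [-34, 34, 38]
  [17, -11, -14, 41, -24, 4, 10] -> [-24, -14, -11, 4, 10, 17, 41] -> [-15, -5, -2, 13, 19, 26, 50] -> [-2, 26, 50]
  [-34, -49, -39] -> [-49, -39, -34] -> [-40, -30, -25] -> [-40, -30]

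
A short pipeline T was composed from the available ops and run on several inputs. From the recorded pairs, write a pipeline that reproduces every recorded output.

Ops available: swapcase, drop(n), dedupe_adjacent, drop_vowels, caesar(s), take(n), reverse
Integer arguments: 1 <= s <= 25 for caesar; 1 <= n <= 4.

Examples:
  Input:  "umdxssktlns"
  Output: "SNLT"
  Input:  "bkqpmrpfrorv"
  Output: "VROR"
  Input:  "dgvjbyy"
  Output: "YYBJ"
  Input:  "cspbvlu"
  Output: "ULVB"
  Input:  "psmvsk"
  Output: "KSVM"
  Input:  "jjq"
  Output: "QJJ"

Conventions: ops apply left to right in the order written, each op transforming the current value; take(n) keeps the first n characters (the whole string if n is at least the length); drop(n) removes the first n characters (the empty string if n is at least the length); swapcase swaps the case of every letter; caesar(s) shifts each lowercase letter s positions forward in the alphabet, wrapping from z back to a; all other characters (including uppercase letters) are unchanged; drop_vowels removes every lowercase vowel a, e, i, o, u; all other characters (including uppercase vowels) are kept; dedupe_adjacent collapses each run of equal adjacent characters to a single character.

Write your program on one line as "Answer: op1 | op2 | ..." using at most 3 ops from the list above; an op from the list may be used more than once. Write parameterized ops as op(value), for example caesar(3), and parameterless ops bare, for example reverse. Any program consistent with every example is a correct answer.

reverse | take(4) | swapcase

Check, running the answer program on each example:
  "umdxssktlns" -> "snltkssxdmu" -> "snlt" -> "SNLT"
  "bkqpmrpfrorv" -> "vrorfprmpqkb" -> "vror" -> "VROR"
  "dgvjbyy" -> "yybjvgd" -> "yybj" -> "YYBJ"
  "cspbvlu" -> "ulvbpsc" -> "ulvb" -> "ULVB"
  "psmvsk" -> "ksvmsp" -> "ksvm" -> "KSVM"
  "jjq" -> "qjj" -> "qjj" -> "QJJ"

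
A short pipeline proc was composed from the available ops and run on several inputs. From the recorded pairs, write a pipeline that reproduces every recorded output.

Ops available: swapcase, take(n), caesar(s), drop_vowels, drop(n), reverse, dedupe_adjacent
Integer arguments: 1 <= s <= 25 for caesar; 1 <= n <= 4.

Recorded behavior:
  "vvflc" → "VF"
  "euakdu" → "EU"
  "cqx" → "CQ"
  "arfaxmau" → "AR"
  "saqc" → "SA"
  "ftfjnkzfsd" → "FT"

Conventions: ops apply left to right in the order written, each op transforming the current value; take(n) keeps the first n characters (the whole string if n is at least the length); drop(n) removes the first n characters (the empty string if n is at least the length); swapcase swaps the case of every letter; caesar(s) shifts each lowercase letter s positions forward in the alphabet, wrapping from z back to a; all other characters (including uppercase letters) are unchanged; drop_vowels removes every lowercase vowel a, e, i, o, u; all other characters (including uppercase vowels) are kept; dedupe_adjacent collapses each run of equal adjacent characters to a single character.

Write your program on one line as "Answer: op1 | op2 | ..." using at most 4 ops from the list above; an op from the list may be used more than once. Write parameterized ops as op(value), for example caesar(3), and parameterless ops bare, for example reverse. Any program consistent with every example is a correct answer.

dedupe_adjacent | take(2) | swapcase

Check, running the answer program on each example:
  "vvflc" -> "vflc" -> "vf" -> "VF"
  "euakdu" -> "euakdu" -> "eu" -> "EU"
  "cqx" -> "cqx" -> "cq" -> "CQ"
  "arfaxmau" -> "arfaxmau" -> "ar" -> "AR"
  "saqc" -> "saqc" -> "sa" -> "SA"
  "ftfjnkzfsd" -> "ftfjnkzfsd" -> "ft" -> "FT"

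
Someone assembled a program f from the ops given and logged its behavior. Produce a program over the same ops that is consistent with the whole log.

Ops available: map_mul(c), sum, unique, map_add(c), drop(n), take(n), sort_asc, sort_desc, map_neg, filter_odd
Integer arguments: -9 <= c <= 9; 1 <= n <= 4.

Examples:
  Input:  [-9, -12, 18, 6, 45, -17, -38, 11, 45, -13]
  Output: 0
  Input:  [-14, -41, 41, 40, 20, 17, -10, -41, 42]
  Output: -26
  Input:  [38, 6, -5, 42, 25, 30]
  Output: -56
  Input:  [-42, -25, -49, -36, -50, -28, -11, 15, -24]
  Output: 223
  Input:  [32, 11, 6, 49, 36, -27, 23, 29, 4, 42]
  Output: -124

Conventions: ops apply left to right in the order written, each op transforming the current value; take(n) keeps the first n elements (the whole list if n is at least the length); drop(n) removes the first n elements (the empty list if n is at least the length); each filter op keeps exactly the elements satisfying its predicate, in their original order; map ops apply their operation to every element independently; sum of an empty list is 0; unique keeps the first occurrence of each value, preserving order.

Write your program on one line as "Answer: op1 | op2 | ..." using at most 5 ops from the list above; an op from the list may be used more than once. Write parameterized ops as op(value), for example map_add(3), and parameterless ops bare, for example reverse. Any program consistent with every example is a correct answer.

drop(1) | sort_desc | drop(1) | map_neg | sum

Check, running the answer program on each example:
  [-9, -12, 18, 6, 45, -17, -38, 11, 45, -13] -> [-12, 18, 6, 45, -17, -38, 11, 45, -13] -> [45, 45, 18, 11, 6, -12, -13, -17, -38] -> [45, 18, 11, 6, -12, -13, -17, -38] -> [-45, -18, -11, -6, 12, 13, 17, 38] -> 0
  [-14, -41, 41, 40, 20, 17, -10, -41, 42] -> [-41, 41, 40, 20, 17, -10, -41, 42] -> [42, 41, 40, 20, 17, -10, -41, -41] -> [41, 40, 20, 17, -10, -41, -41] -> [-41, -40, -20, -17, 10, 41, 41] -> -26
  [38, 6, -5, 42, 25, 30] -> [6, -5, 42, 25, 30] -> [42, 30, 25, 6, -5] -> [30, 25, 6, -5] -> [-30, -25, -6, 5] -> -56
  [-42, -25, -49, -36, -50, -28, -11, 15, -24] -> [-25, -49, -36, -50, -28, -11, 15, -24] -> [15, -11, -24, -25, -28, -36, -49, -50] -> [-11, -24, -25, -28, -36, -49, -50] -> [11, 24, 25, 28, 36, 49, 50] -> 223
  [32, 11, 6, 49, 36, -27, 23, 29, 4, 42] -> [11, 6, 49, 36, -27, 23, 29, 4, 42] -> [49, 42, 36, 29, 23, 11, 6, 4, -27] -> [42, 36, 29, 23, 11, 6, 4, -27] -> [-42, -36, -29, -23, -11, -6, -4, 27] -> -124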